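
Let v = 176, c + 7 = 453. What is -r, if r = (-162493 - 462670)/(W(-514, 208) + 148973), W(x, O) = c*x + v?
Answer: -625163/80095 ≈ -7.8053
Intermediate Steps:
c = 446 (c = -7 + 453 = 446)
W(x, O) = 176 + 446*x (W(x, O) = 446*x + 176 = 176 + 446*x)
r = 625163/80095 (r = (-162493 - 462670)/((176 + 446*(-514)) + 148973) = -625163/((176 - 229244) + 148973) = -625163/(-229068 + 148973) = -625163/(-80095) = -625163*(-1/80095) = 625163/80095 ≈ 7.8053)
-r = -1*625163/80095 = -625163/80095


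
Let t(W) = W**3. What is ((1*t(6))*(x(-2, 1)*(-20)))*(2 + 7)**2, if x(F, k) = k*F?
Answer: 699840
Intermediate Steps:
x(F, k) = F*k
((1*t(6))*(x(-2, 1)*(-20)))*(2 + 7)**2 = ((1*6**3)*(-2*1*(-20)))*(2 + 7)**2 = ((1*216)*(-2*(-20)))*9**2 = (216*40)*81 = 8640*81 = 699840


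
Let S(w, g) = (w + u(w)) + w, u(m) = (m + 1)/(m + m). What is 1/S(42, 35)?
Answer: 84/7099 ≈ 0.011833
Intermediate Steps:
u(m) = (1 + m)/(2*m) (u(m) = (1 + m)/((2*m)) = (1 + m)*(1/(2*m)) = (1 + m)/(2*m))
S(w, g) = 2*w + (1 + w)/(2*w) (S(w, g) = (w + (1 + w)/(2*w)) + w = 2*w + (1 + w)/(2*w))
1/S(42, 35) = 1/((1/2)*(1 + 42 + 4*42**2)/42) = 1/((1/2)*(1/42)*(1 + 42 + 4*1764)) = 1/((1/2)*(1/42)*(1 + 42 + 7056)) = 1/((1/2)*(1/42)*7099) = 1/(7099/84) = 84/7099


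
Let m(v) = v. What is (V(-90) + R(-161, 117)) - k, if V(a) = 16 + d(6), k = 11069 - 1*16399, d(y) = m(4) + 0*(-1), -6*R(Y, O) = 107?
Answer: 31993/6 ≈ 5332.2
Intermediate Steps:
R(Y, O) = -107/6 (R(Y, O) = -1/6*107 = -107/6)
d(y) = 4 (d(y) = 4 + 0*(-1) = 4 + 0 = 4)
k = -5330 (k = 11069 - 16399 = -5330)
V(a) = 20 (V(a) = 16 + 4 = 20)
(V(-90) + R(-161, 117)) - k = (20 - 107/6) - 1*(-5330) = 13/6 + 5330 = 31993/6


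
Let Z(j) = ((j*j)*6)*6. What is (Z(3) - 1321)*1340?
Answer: -1335980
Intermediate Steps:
Z(j) = 36*j² (Z(j) = (j²*6)*6 = (6*j²)*6 = 36*j²)
(Z(3) - 1321)*1340 = (36*3² - 1321)*1340 = (36*9 - 1321)*1340 = (324 - 1321)*1340 = -997*1340 = -1335980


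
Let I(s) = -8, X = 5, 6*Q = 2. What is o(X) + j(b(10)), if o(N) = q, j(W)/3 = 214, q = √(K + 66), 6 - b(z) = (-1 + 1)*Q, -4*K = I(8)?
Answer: 642 + 2*√17 ≈ 650.25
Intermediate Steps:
Q = ⅓ (Q = (⅙)*2 = ⅓ ≈ 0.33333)
K = 2 (K = -¼*(-8) = 2)
b(z) = 6 (b(z) = 6 - (-1 + 1)/3 = 6 - 0/3 = 6 - 1*0 = 6 + 0 = 6)
q = 2*√17 (q = √(2 + 66) = √68 = 2*√17 ≈ 8.2462)
j(W) = 642 (j(W) = 3*214 = 642)
o(N) = 2*√17
o(X) + j(b(10)) = 2*√17 + 642 = 642 + 2*√17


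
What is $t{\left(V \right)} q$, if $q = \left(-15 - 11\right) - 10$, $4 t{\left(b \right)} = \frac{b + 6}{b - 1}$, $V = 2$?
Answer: $-72$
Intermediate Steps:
$t{\left(b \right)} = \frac{6 + b}{4 \left(-1 + b\right)}$ ($t{\left(b \right)} = \frac{\left(b + 6\right) \frac{1}{b - 1}}{4} = \frac{\left(6 + b\right) \frac{1}{-1 + b}}{4} = \frac{\frac{1}{-1 + b} \left(6 + b\right)}{4} = \frac{6 + b}{4 \left(-1 + b\right)}$)
$q = -36$ ($q = -26 - 10 = -36$)
$t{\left(V \right)} q = \frac{6 + 2}{4 \left(-1 + 2\right)} \left(-36\right) = \frac{1}{4} \cdot 1^{-1} \cdot 8 \left(-36\right) = \frac{1}{4} \cdot 1 \cdot 8 \left(-36\right) = 2 \left(-36\right) = -72$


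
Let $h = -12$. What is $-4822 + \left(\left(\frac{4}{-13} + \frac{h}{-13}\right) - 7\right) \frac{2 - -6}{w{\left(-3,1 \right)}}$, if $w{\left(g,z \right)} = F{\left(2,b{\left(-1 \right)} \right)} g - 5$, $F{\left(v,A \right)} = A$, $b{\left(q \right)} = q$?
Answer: $- \frac{62354}{13} \approx -4796.5$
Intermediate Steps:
$w{\left(g,z \right)} = -5 - g$ ($w{\left(g,z \right)} = - g - 5 = -5 - g$)
$-4822 + \left(\left(\frac{4}{-13} + \frac{h}{-13}\right) - 7\right) \frac{2 - -6}{w{\left(-3,1 \right)}} = -4822 + \left(\left(\frac{4}{-13} - \frac{12}{-13}\right) - 7\right) \frac{2 - -6}{-5 - -3} = -4822 + \left(\left(4 \left(- \frac{1}{13}\right) - - \frac{12}{13}\right) - 7\right) \frac{2 + 6}{-5 + 3} = -4822 + \left(\left(- \frac{4}{13} + \frac{12}{13}\right) - 7\right) \frac{8}{-2} = -4822 + \left(\frac{8}{13} - 7\right) 8 \left(- \frac{1}{2}\right) = -4822 - - \frac{332}{13} = -4822 + \frac{332}{13} = - \frac{62354}{13}$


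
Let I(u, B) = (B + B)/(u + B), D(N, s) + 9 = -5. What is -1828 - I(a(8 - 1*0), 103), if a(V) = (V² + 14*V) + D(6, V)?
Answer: -484626/265 ≈ -1828.8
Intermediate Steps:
D(N, s) = -14 (D(N, s) = -9 - 5 = -14)
a(V) = -14 + V² + 14*V (a(V) = (V² + 14*V) - 14 = -14 + V² + 14*V)
I(u, B) = 2*B/(B + u) (I(u, B) = (2*B)/(B + u) = 2*B/(B + u))
-1828 - I(a(8 - 1*0), 103) = -1828 - 2*103/(103 + (-14 + (8 - 1*0)² + 14*(8 - 1*0))) = -1828 - 2*103/(103 + (-14 + (8 + 0)² + 14*(8 + 0))) = -1828 - 2*103/(103 + (-14 + 8² + 14*8)) = -1828 - 2*103/(103 + (-14 + 64 + 112)) = -1828 - 2*103/(103 + 162) = -1828 - 2*103/265 = -1828 - 1*206/265 = -1828 - 206/265 = -484626/265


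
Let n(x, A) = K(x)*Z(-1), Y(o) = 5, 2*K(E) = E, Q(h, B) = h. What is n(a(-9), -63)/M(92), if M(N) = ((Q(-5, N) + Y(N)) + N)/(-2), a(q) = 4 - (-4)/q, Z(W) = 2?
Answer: -16/207 ≈ -0.077295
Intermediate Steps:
K(E) = E/2
a(q) = 4 + 4/q
n(x, A) = x (n(x, A) = (x/2)*2 = x)
M(N) = -N/2 (M(N) = ((-5 + 5) + N)/(-2) = (0 + N)*(-1/2) = N*(-1/2) = -N/2)
n(a(-9), -63)/M(92) = (4 + 4/(-9))/((-1/2*92)) = (4 + 4*(-1/9))/(-46) = (4 - 4/9)*(-1/46) = (32/9)*(-1/46) = -16/207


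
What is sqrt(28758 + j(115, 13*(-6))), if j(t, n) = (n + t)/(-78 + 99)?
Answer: sqrt(12683055)/21 ≈ 169.59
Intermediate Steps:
j(t, n) = n/21 + t/21 (j(t, n) = (n + t)/21 = (n + t)*(1/21) = n/21 + t/21)
sqrt(28758 + j(115, 13*(-6))) = sqrt(28758 + ((13*(-6))/21 + (1/21)*115)) = sqrt(28758 + ((1/21)*(-78) + 115/21)) = sqrt(28758 + (-26/7 + 115/21)) = sqrt(28758 + 37/21) = sqrt(603955/21) = sqrt(12683055)/21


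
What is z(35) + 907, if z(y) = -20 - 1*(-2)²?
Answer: 883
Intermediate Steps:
z(y) = -24 (z(y) = -20 - 1*4 = -20 - 4 = -24)
z(35) + 907 = -24 + 907 = 883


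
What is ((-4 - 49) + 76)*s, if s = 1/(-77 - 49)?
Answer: -23/126 ≈ -0.18254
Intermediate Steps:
s = -1/126 (s = 1/(-126) = -1/126 ≈ -0.0079365)
((-4 - 49) + 76)*s = ((-4 - 49) + 76)*(-1/126) = (-53 + 76)*(-1/126) = 23*(-1/126) = -23/126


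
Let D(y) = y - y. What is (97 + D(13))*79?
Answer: 7663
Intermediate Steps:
D(y) = 0
(97 + D(13))*79 = (97 + 0)*79 = 97*79 = 7663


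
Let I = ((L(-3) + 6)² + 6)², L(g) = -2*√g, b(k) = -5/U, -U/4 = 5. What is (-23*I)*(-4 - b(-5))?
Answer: -80937 - 140760*I*√3 ≈ -80937.0 - 2.438e+5*I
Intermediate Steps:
U = -20 (U = -4*5 = -20)
b(k) = ¼ (b(k) = -5/(-20) = -5*(-1/20) = ¼)
I = (6 + (6 - 2*I*√3)²)² (I = ((-2*I*√3 + 6)² + 6)² = ((6 - 2*I*√3)² + 6)² = (6 + (6 - 2*I*√3)²)² ≈ -828.0 - 2494.2*I)
(-23*I)*(-4 - b(-5)) = (-23*(-828 - 1440*I*√3))*(-4 - 1*¼) = (19044 + 33120*I*√3)*(-4 - ¼) = (19044 + 33120*I*√3)*(-17/4) = -80937 - 140760*I*√3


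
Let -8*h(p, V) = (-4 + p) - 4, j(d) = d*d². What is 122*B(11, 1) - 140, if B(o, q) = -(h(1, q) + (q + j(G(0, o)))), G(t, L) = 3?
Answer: -14651/4 ≈ -3662.8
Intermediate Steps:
j(d) = d³
h(p, V) = 1 - p/8 (h(p, V) = -((-4 + p) - 4)/8 = -(-8 + p)/8 = 1 - p/8)
B(o, q) = -223/8 - q (B(o, q) = -((1 - ⅛*1) + (q + 3³)) = -((1 - ⅛) + (q + 27)) = -(7/8 + (27 + q)) = -(223/8 + q) = -223/8 - q)
122*B(11, 1) - 140 = 122*(-223/8 - 1*1) - 140 = 122*(-223/8 - 1) - 140 = 122*(-231/8) - 140 = -14091/4 - 140 = -14651/4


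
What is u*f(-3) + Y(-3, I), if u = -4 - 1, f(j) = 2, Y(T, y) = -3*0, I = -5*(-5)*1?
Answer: -10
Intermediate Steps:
I = 25 (I = 25*1 = 25)
Y(T, y) = 0
u = -5
u*f(-3) + Y(-3, I) = -5*2 + 0 = -10 + 0 = -10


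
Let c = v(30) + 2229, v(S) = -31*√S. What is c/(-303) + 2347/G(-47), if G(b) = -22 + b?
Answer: -288314/6969 + 31*√30/303 ≈ -40.811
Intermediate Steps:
c = 2229 - 31*√30 (c = -31*√30 + 2229 = 2229 - 31*√30 ≈ 2059.2)
c/(-303) + 2347/G(-47) = (2229 - 31*√30)/(-303) + 2347/(-22 - 47) = (2229 - 31*√30)*(-1/303) + 2347/(-69) = (-743/101 + 31*√30/303) + 2347*(-1/69) = (-743/101 + 31*√30/303) - 2347/69 = -288314/6969 + 31*√30/303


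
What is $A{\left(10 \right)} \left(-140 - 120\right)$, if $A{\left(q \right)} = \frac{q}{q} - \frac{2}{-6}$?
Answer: $- \frac{1040}{3} \approx -346.67$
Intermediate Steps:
$A{\left(q \right)} = \frac{4}{3}$ ($A{\left(q \right)} = 1 - - \frac{1}{3} = 1 + \frac{1}{3} = \frac{4}{3}$)
$A{\left(10 \right)} \left(-140 - 120\right) = \frac{4 \left(-140 - 120\right)}{3} = \frac{4}{3} \left(-260\right) = - \frac{1040}{3}$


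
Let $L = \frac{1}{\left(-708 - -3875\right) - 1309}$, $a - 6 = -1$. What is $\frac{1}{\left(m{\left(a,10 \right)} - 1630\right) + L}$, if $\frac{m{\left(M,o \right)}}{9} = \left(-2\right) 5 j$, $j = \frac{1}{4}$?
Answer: $- \frac{929}{1535172} \approx -0.00060514$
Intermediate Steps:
$a = 5$ ($a = 6 - 1 = 5$)
$j = \frac{1}{4} \approx 0.25$
$m{\left(M,o \right)} = - \frac{45}{2}$ ($m{\left(M,o \right)} = 9 \left(-2\right) 5 \cdot \frac{1}{4} = 9 \left(\left(-10\right) \frac{1}{4}\right) = 9 \left(- \frac{5}{2}\right) = - \frac{45}{2}$)
$L = \frac{1}{1858}$ ($L = \frac{1}{\left(-708 + 3875\right) - 1309} = \frac{1}{3167 - 1309} = \frac{1}{1858} \approx 0.00053821$)
$\frac{1}{\left(m{\left(a,10 \right)} - 1630\right) + L} = \frac{1}{\left(- \frac{45}{2} - 1630\right) + \frac{1}{1858}} = \frac{1}{- \frac{3305}{2} + \frac{1}{1858}} = \frac{1}{- \frac{1535172}{929}} = - \frac{929}{1535172}$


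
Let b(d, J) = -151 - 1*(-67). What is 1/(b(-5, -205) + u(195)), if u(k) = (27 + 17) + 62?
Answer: 1/22 ≈ 0.045455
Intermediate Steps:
u(k) = 106 (u(k) = 44 + 62 = 106)
b(d, J) = -84 (b(d, J) = -151 + 67 = -84)
1/(b(-5, -205) + u(195)) = 1/(-84 + 106) = 1/22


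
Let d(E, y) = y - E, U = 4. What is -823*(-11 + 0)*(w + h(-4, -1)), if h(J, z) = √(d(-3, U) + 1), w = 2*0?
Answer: 18106*√2 ≈ 25606.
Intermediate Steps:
w = 0
h(J, z) = 2*√2 (h(J, z) = √((4 - 1*(-3)) + 1) = √((4 + 3) + 1) = √(7 + 1) = √8 = 2*√2)
-823*(-11 + 0)*(w + h(-4, -1)) = -823*(-11 + 0)*(0 + 2*√2) = -(-9053)*2*√2 = -(-18106)*√2 = 18106*√2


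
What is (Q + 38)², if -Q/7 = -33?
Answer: 72361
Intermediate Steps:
Q = 231 (Q = -7*(-33) = 231)
(Q + 38)² = (231 + 38)² = 269² = 72361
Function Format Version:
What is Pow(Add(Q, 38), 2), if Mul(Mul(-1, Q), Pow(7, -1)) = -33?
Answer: 72361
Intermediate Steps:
Q = 231 (Q = Mul(-7, -33) = 231)
Pow(Add(Q, 38), 2) = Pow(Add(231, 38), 2) = Pow(269, 2) = 72361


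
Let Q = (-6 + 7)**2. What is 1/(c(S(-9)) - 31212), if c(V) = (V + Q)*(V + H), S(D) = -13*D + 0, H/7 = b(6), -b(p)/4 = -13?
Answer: 1/25546 ≈ 3.9145e-5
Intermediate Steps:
b(p) = 52 (b(p) = -4*(-13) = 52)
H = 364 (H = 7*52 = 364)
S(D) = -13*D
Q = 1 (Q = 1**2 = 1)
c(V) = (1 + V)*(364 + V) (c(V) = (V + 1)*(V + 364) = (1 + V)*(364 + V))
1/(c(S(-9)) - 31212) = 1/((364 + (-13*(-9))**2 + 365*(-13*(-9))) - 31212) = 1/((364 + 117**2 + 365*117) - 31212) = 1/((364 + 13689 + 42705) - 31212) = 1/(56758 - 31212) = 1/25546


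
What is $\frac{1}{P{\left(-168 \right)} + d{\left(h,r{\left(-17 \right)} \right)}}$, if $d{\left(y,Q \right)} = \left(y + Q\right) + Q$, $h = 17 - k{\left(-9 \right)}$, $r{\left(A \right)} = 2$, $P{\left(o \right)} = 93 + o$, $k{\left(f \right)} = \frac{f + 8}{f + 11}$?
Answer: $- \frac{2}{107} \approx -0.018692$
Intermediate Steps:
$k{\left(f \right)} = \frac{8 + f}{11 + f}$
$h = \frac{35}{2}$ ($h = 17 - \frac{8 - 9}{11 - 9} = 17 - \frac{1}{2} \left(-1\right) = 17 - - \frac{1}{2} = 17 + \frac{1}{2} = \frac{35}{2} \approx 17.5$)
$d{\left(y,Q \right)} = y + 2 Q$ ($d{\left(y,Q \right)} = \left(Q + y\right) + Q = y + 2 Q$)
$\frac{1}{P{\left(-168 \right)} + d{\left(h,r{\left(-17 \right)} \right)}} = \frac{1}{\left(93 - 168\right) + \left(\frac{35}{2} + 2 \cdot 2\right)} = \frac{1}{-75 + \left(\frac{35}{2} + 4\right)} = \frac{1}{-75 + \frac{43}{2}} = \frac{1}{- \frac{107}{2}} = - \frac{2}{107}$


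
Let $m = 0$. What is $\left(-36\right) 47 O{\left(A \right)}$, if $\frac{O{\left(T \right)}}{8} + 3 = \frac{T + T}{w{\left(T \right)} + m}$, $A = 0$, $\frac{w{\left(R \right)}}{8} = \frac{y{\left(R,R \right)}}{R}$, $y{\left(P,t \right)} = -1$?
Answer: $\text{NaN} \approx \text{NaN}$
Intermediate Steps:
$w{\left(R \right)} = - \frac{8}{R}$ ($w{\left(R \right)} = 8 \left(- \frac{1}{R}\right) = - \frac{8}{R}$)
$O{\left(T \right)} = -24 - 2 T^{2}$ ($O{\left(T \right)} = -24 + 8 \frac{T + T}{- \frac{8}{T} + 0} = -24 + 8 \frac{2 T}{\left(-8\right) \frac{1}{T}} = -24 + 8 \cdot 2 T \left(- \frac{T}{8}\right) = -24 + 8 \left(- \frac{T^{2}}{4}\right) = -24 - 2 T^{2}$)
$\left(-36\right) 47 O{\left(A \right)} = \left(-36\right) 47 \left(-24 - 2 \cdot 0^{2}\right) = - 1692 \left(-24 - 0\right) = - 1692 \left(-24 + 0\right) = \left(-1692\right) \left(-24\right) = 40608$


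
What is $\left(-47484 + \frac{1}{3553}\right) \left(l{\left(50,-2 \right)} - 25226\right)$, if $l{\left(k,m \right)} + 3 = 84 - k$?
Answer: $\frac{4250664851945}{3553} \approx 1.1964 \cdot 10^{9}$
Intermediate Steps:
$l{\left(k,m \right)} = 81 - k$ ($l{\left(k,m \right)} = -3 - \left(-84 + k\right) = 81 - k$)
$\left(-47484 + \frac{1}{3553}\right) \left(l{\left(50,-2 \right)} - 25226\right) = \left(-47484 + \frac{1}{3553}\right) \left(\left(81 - 50\right) - 25226\right) = - \frac{168710651 \left(31 - 25226\right)}{3553} = \left(- \frac{168710651}{3553}\right) \left(-25195\right) = \frac{4250664851945}{3553}$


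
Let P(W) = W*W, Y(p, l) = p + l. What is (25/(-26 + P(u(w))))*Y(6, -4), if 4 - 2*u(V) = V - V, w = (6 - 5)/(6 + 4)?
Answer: -25/11 ≈ -2.2727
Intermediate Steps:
Y(p, l) = l + p
w = ⅒ (w = 1/10 = 1*(⅒) = ⅒ ≈ 0.10000)
u(V) = 2 (u(V) = 2 - (V - V)/2 = 2 - ½*0 = 2 + 0 = 2)
P(W) = W²
(25/(-26 + P(u(w))))*Y(6, -4) = (25/(-26 + 2²))*(-4 + 6) = (25/(-26 + 4))*2 = (25/(-22))*2 = -1/22*25*2 = -25/22*2 = -25/11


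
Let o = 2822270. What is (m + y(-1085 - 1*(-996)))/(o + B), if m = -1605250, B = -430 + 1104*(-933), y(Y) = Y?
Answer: -1605339/1791808 ≈ -0.89593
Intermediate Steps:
B = -1030462 (B = -430 - 1030032 = -1030462)
(m + y(-1085 - 1*(-996)))/(o + B) = (-1605250 + (-1085 - 1*(-996)))/(2822270 - 1030462) = (-1605250 + (-1085 + 996))/1791808 = (-1605250 - 89)*(1/1791808) = -1605339*1/1791808 = -1605339/1791808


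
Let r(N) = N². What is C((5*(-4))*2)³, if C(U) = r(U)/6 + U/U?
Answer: 517781627/27 ≈ 1.9177e+7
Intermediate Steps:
C(U) = 1 + U²/6 (C(U) = U²/6 + U/U = U²*(⅙) + 1 = U²/6 + 1 = 1 + U²/6)
C((5*(-4))*2)³ = (1 + ((5*(-4))*2)²/6)³ = (1 + (-20*2)²/6)³ = (1 + (⅙)*(-40)²)³ = (1 + (⅙)*1600)³ = (1 + 800/3)³ = (803/3)³ = 517781627/27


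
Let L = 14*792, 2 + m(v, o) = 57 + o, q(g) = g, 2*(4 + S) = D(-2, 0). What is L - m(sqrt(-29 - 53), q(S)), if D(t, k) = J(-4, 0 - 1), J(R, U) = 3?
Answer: 22071/2 ≈ 11036.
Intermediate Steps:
D(t, k) = 3
S = -5/2 (S = -4 + (1/2)*3 = -4 + 3/2 = -5/2 ≈ -2.5000)
m(v, o) = 55 + o (m(v, o) = -2 + (57 + o) = 55 + o)
L = 11088
L - m(sqrt(-29 - 53), q(S)) = 11088 - (55 - 5/2) = 11088 - 1*105/2 = 11088 - 105/2 = 22071/2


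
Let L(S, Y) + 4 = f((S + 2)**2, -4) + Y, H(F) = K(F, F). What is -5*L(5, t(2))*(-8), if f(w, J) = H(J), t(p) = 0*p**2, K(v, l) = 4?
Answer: 0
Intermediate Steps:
H(F) = 4
t(p) = 0
f(w, J) = 4
L(S, Y) = Y (L(S, Y) = -4 + (4 + Y) = Y)
-5*L(5, t(2))*(-8) = -5*0*(-8) = 0*(-8) = 0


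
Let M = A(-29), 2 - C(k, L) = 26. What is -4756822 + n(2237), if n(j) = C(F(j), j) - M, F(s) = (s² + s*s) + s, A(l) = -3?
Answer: -4756843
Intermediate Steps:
F(s) = s + 2*s² (F(s) = (s² + s²) + s = 2*s² + s = s + 2*s²)
C(k, L) = -24 (C(k, L) = 2 - 1*26 = 2 - 26 = -24)
M = -3
n(j) = -21 (n(j) = -24 - 1*(-3) = -24 + 3 = -21)
-4756822 + n(2237) = -4756822 - 21 = -4756843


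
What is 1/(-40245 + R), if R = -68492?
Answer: -1/108737 ≈ -9.1965e-6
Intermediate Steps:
1/(-40245 + R) = 1/(-40245 - 68492) = 1/(-108737) = -1/108737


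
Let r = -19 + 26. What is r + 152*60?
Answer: 9127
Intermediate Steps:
r = 7
r + 152*60 = 7 + 152*60 = 7 + 9120 = 9127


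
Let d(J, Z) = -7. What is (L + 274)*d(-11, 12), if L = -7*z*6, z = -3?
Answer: -2800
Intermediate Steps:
L = 126 (L = -7*(-3)*6 = 21*6 = 126)
(L + 274)*d(-11, 12) = (126 + 274)*(-7) = 400*(-7) = -2800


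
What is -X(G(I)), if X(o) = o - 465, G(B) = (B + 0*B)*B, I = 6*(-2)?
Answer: 321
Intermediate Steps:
I = -12
G(B) = B² (G(B) = (B + 0)*B = B*B = B²)
X(o) = -465 + o
-X(G(I)) = -(-465 + (-12)²) = -(-465 + 144) = -1*(-321) = 321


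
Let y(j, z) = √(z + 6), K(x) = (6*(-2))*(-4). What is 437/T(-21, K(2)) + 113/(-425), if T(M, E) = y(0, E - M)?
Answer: -113/425 + 437*√3/15 ≈ 50.195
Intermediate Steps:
K(x) = 48 (K(x) = -12*(-4) = 48)
y(j, z) = √(6 + z)
T(M, E) = √(6 + E - M) (T(M, E) = √(6 + (E - M)) = √(6 + E - M))
437/T(-21, K(2)) + 113/(-425) = 437/(√(6 + 48 - 1*(-21))) + 113/(-425) = 437/(√(6 + 48 + 21)) + 113*(-1/425) = 437/(√75) - 113/425 = 437/((5*√3)) - 113/425 = 437*(√3/15) - 113/425 = 437*√3/15 - 113/425 = -113/425 + 437*√3/15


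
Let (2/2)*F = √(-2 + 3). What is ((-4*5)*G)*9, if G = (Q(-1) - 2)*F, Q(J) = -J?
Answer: 180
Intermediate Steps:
F = 1 (F = √(-2 + 3) = √1 = 1)
G = -1 (G = (-1*(-1) - 2)*1 = (1 - 2)*1 = -1*1 = -1)
((-4*5)*G)*9 = (-4*5*(-1))*9 = -20*(-1)*9 = 20*9 = 180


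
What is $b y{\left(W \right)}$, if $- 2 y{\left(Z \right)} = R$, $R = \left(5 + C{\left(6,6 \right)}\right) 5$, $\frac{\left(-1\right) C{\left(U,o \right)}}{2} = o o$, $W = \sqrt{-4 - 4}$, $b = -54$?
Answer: $-9045$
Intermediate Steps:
$W = 2 i \sqrt{2}$ ($W = \sqrt{-8} = 2 i \sqrt{2} \approx 2.8284 i$)
$C{\left(U,o \right)} = - 2 o^{2}$ ($C{\left(U,o \right)} = - 2 o o = - 2 o^{2}$)
$R = -335$ ($R = \left(5 - 2 \cdot 6^{2}\right) 5 = \left(5 - 72\right) 5 = \left(-67\right) 5 = -335$)
$y{\left(Z \right)} = \frac{335}{2}$ ($y{\left(Z \right)} = \left(- \frac{1}{2}\right) \left(-335\right) = \frac{335}{2}$)
$b y{\left(W \right)} = \left(-54\right) \frac{335}{2} = -9045$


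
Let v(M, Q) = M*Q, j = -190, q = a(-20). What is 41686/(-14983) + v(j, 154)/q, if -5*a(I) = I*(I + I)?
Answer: 21586641/119864 ≈ 180.09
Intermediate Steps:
a(I) = -2*I²/5 (a(I) = -I*(I + I)/5 = -I*2*I/5 = -2*I²/5)
q = -160 (q = -⅖*(-20)² = -⅖*400 = -160)
41686/(-14983) + v(j, 154)/q = 41686/(-14983) - 190*154/(-160) = 41686*(-1/14983) - 29260*(-1/160) = -41686/14983 + 1463/8 = 21586641/119864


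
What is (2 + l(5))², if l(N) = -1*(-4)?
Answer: 36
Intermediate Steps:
l(N) = 4
(2 + l(5))² = (2 + 4)² = 6² = 36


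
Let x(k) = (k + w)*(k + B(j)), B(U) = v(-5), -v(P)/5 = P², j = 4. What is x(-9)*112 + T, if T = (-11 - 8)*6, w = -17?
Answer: 390094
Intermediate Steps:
v(P) = -5*P²
B(U) = -125 (B(U) = -5*(-5)² = -5*25 = -125)
T = -114 (T = -19*6 = -114)
x(k) = (-125 + k)*(-17 + k) (x(k) = (k - 17)*(k - 125) = (-17 + k)*(-125 + k) = (-125 + k)*(-17 + k))
x(-9)*112 + T = (2125 + (-9)² - 142*(-9))*112 - 114 = (2125 + 81 + 1278)*112 - 114 = 3484*112 - 114 = 390208 - 114 = 390094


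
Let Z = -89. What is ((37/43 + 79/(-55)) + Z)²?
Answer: 44879151409/5593225 ≈ 8023.8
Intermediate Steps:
((37/43 + 79/(-55)) + Z)² = ((37/43 + 79/(-55)) - 89)² = ((37*(1/43) + 79*(-1/55)) - 89)² = ((37/43 - 79/55) - 89)² = (-1362/2365 - 89)² = (-211847/2365)² = 44879151409/5593225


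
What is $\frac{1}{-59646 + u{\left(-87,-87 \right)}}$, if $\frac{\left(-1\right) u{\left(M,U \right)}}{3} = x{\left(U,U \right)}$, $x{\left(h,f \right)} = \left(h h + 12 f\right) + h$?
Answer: $- \frac{1}{78960} \approx -1.2665 \cdot 10^{-5}$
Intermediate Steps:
$x{\left(h,f \right)} = h + h^{2} + 12 f$ ($x{\left(h,f \right)} = \left(h^{2} + 12 f\right) + h = h + h^{2} + 12 f$)
$u{\left(M,U \right)} = - 39 U - 3 U^{2}$ ($u{\left(M,U \right)} = - 3 \left(U + U^{2} + 12 U\right) = - 3 \left(U^{2} + 13 U\right) = - 39 U - 3 U^{2}$)
$\frac{1}{-59646 + u{\left(-87,-87 \right)}} = \frac{1}{-59646 + 3 \left(-87\right) \left(-13 - -87\right)} = \frac{1}{-59646 + 3 \left(-87\right) \left(-13 + 87\right)} = \frac{1}{-59646 + 3 \left(-87\right) 74} = \frac{1}{-59646 - 19314} = \frac{1}{-78960} = - \frac{1}{78960}$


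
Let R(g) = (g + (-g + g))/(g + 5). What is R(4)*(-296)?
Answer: -1184/9 ≈ -131.56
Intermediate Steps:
R(g) = g/(5 + g) (R(g) = (g + 0)/(5 + g) = g/(5 + g))
R(4)*(-296) = (4/(5 + 4))*(-296) = (4/9)*(-296) = -1184/9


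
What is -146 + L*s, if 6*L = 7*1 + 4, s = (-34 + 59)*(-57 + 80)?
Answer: 5449/6 ≈ 908.17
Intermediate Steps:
s = 575 (s = 25*23 = 575)
L = 11/6 (L = (7*1 + 4)/6 = (7 + 4)/6 = (⅙)*11 = 11/6 ≈ 1.8333)
-146 + L*s = -146 + (11/6)*575 = -146 + 6325/6 = 5449/6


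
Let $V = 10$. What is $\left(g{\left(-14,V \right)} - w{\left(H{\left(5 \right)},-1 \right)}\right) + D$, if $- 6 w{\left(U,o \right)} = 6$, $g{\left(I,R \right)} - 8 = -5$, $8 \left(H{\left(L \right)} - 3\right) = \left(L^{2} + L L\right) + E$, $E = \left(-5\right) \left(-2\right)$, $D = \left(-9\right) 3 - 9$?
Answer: $-32$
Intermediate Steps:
$D = -36$ ($D = -27 - 9 = -36$)
$E = 10$
$H{\left(L \right)} = \frac{17}{4} + \frac{L^{2}}{4}$ ($H{\left(L \right)} = 3 + \frac{\left(L^{2} + L L\right) + 10}{8} = 3 + \frac{\left(L^{2} + L^{2}\right) + 10}{8} = 3 + \frac{2 L^{2} + 10}{8} = 3 + \frac{10 + 2 L^{2}}{8} = 3 + \left(\frac{5}{4} + \frac{L^{2}}{4}\right) = \frac{17}{4} + \frac{L^{2}}{4}$)
$g{\left(I,R \right)} = 3$ ($g{\left(I,R \right)} = 8 - 5 = 3$)
$w{\left(U,o \right)} = -1$ ($w{\left(U,o \right)} = \left(- \frac{1}{6}\right) 6 = -1$)
$\left(g{\left(-14,V \right)} - w{\left(H{\left(5 \right)},-1 \right)}\right) + D = \left(3 - -1\right) - 36 = \left(3 + 1\right) - 36 = 4 - 36 = -32$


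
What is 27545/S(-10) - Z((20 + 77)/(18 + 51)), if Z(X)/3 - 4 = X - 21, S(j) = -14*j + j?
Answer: 154683/598 ≈ 258.67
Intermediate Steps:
S(j) = -13*j
Z(X) = -51 + 3*X (Z(X) = 12 + 3*(X - 21) = 12 + 3*(-21 + X) = 12 + (-63 + 3*X) = -51 + 3*X)
27545/S(-10) - Z((20 + 77)/(18 + 51)) = 27545/((-13*(-10))) - (-51 + 3*((20 + 77)/(18 + 51))) = 27545/130 - (-51 + 3*(97/69)) = 27545*(1/130) - (-51 + 3*(97*(1/69))) = 5509/26 - (-51 + 3*(97/69)) = 5509/26 - (-51 + 97/23) = 5509/26 - 1*(-1076/23) = 5509/26 + 1076/23 = 154683/598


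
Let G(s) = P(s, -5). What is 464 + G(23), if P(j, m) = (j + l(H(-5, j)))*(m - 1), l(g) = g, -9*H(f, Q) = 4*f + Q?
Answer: 328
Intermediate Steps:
H(f, Q) = -4*f/9 - Q/9 (H(f, Q) = -(4*f + Q)/9 = -(Q + 4*f)/9 = -4*f/9 - Q/9)
P(j, m) = (-1 + m)*(20/9 + 8*j/9) (P(j, m) = (j + (-4/9*(-5) - j/9))*(m - 1) = (j + (20/9 - j/9))*(-1 + m) = (20/9 + 8*j/9)*(-1 + m) = (-1 + m)*(20/9 + 8*j/9))
G(s) = -40/3 - 16*s/3 (G(s) = -20/9 - 8*s/9 + (20/9)*(-5) + (8/9)*s*(-5) = -20/9 - 8*s/9 - 100/9 - 40*s/9 = -40/3 - 16*s/3)
464 + G(23) = 464 + (-40/3 - 16/3*23) = 464 + (-40/3 - 368/3) = 464 - 136 = 328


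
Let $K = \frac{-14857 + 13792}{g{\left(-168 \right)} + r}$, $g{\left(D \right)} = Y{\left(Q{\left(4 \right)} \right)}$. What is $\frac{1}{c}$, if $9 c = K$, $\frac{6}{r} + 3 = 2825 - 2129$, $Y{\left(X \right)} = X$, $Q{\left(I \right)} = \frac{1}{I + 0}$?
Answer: $- \frac{239}{109340} \approx -0.0021858$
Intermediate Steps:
$Q{\left(I \right)} = \frac{1}{I}$
$g{\left(D \right)} = \frac{1}{4}$
$r = \frac{2}{231}$ ($r = \frac{6}{-3 + \left(2825 - 2129\right)} = \frac{6}{-3 + 696} = \frac{6}{693} = 6 \cdot \frac{1}{693} = \frac{2}{231} \approx 0.008658$)
$K = - \frac{984060}{239}$ ($K = \frac{-14857 + 13792}{\frac{1}{4} + \frac{2}{231}} = - \frac{1065}{\frac{239}{924}} = \left(-1065\right) \frac{924}{239} = - \frac{984060}{239} \approx -4117.4$)
$c = - \frac{109340}{239}$ ($c = \frac{1}{9} \left(- \frac{984060}{239}\right) = - \frac{109340}{239} \approx -457.49$)
$\frac{1}{c} = \frac{1}{- \frac{109340}{239}} = - \frac{239}{109340}$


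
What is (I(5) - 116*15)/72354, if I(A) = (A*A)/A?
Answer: -1735/72354 ≈ -0.023979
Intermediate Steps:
I(A) = A (I(A) = A²/A = A)
(I(5) - 116*15)/72354 = (5 - 116*15)/72354 = (5 - 1740)*(1/72354) = -1735*1/72354 = -1735/72354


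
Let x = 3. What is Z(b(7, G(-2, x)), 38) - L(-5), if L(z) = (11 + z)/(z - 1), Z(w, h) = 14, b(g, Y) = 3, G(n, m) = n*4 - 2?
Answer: 15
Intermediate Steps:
G(n, m) = -2 + 4*n (G(n, m) = 4*n - 2 = -2 + 4*n)
L(z) = (11 + z)/(-1 + z)
Z(b(7, G(-2, x)), 38) - L(-5) = 14 - (11 - 5)/(-1 - 5) = 14 - 6/(-6) = 14 - (-1)*6/6 = 14 - 1*(-1) = 14 + 1 = 15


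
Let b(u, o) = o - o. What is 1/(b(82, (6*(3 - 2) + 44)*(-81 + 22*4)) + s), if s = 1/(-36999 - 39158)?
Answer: -76157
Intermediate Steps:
b(u, o) = 0
s = -1/76157 (s = 1/(-76157) = -1/76157 ≈ -1.3131e-5)
1/(b(82, (6*(3 - 2) + 44)*(-81 + 22*4)) + s) = 1/(0 - 1/76157) = 1/(-1/76157) = -76157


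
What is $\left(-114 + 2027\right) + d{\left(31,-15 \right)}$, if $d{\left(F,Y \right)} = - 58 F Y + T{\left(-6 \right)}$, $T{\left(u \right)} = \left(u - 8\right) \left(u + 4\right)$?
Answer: $28911$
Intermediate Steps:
$T{\left(u \right)} = \left(-8 + u\right) \left(4 + u\right)$ ($T{\left(u \right)} = \left(u - 8\right) \left(4 + u\right) = \left(-8 + u\right) \left(4 + u\right)$)
$d{\left(F,Y \right)} = 28 - 58 F Y$ ($d{\left(F,Y \right)} = - 58 F Y - \left(8 - 36\right) = - 58 F Y + \left(-32 + 36 + 24\right) = - 58 F Y + 28 = 28 - 58 F Y$)
$\left(-114 + 2027\right) + d{\left(31,-15 \right)} = \left(-114 + 2027\right) - \left(-28 + 1798 \left(-15\right)\right) = 1913 + \left(28 + 26970\right) = 1913 + 26998 = 28911$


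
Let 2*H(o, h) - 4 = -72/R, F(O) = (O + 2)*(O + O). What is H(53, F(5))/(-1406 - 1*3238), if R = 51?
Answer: -11/39474 ≈ -0.00027866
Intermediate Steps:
F(O) = 2*O*(2 + O) (F(O) = (2 + O)*(2*O) = 2*O*(2 + O))
H(o, h) = 22/17 (H(o, h) = 2 + (-72/51)/2 = 2 + (-72*1/51)/2 = 2 + (½)*(-24/17) = 2 - 12/17 = 22/17)
H(53, F(5))/(-1406 - 1*3238) = 22/(17*(-1406 - 1*3238)) = 22/(17*(-1406 - 3238)) = (22/17)/(-4644) = (22/17)*(-1/4644) = -11/39474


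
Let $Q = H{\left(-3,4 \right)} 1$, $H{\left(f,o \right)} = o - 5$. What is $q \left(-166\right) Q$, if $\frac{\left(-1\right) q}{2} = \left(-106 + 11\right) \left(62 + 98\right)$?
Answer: $5046400$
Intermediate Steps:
$H{\left(f,o \right)} = -5 + o$ ($H{\left(f,o \right)} = o - 5 = -5 + o$)
$q = 30400$ ($q = - 2 \left(-106 + 11\right) \left(62 + 98\right) = - 2 \left(\left(-95\right) 160\right) = \left(-2\right) \left(-15200\right) = 30400$)
$Q = -1$ ($Q = \left(-5 + 4\right) 1 = \left(-1\right) 1 = -1$)
$q \left(-166\right) Q = 30400 \left(-166\right) \left(-1\right) = \left(-5046400\right) \left(-1\right) = 5046400$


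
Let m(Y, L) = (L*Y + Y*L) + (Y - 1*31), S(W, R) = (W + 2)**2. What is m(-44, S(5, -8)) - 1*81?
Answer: -4468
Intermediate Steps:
S(W, R) = (2 + W)**2
m(Y, L) = -31 + Y + 2*L*Y (m(Y, L) = (L*Y + L*Y) + (Y - 31) = 2*L*Y + (-31 + Y) = -31 + Y + 2*L*Y)
m(-44, S(5, -8)) - 1*81 = (-31 - 44 + 2*(2 + 5)**2*(-44)) - 1*81 = (-31 - 44 + 2*7**2*(-44)) - 81 = (-31 - 44 + 2*49*(-44)) - 81 = (-31 - 44 - 4312) - 81 = -4387 - 81 = -4468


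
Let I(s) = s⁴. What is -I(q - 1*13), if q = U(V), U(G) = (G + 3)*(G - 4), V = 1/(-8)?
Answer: -6407383500961/16777216 ≈ -3.8191e+5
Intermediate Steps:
V = -⅛ ≈ -0.12500
U(G) = (-4 + G)*(3 + G) (U(G) = (3 + G)*(-4 + G) = (-4 + G)*(3 + G))
q = -759/64 (q = -12 + (-⅛)² - 1*(-⅛) = -12 + 1/64 + ⅛ = -759/64 ≈ -11.859)
-I(q - 1*13) = -(-759/64 - 1*13)⁴ = -(-759/64 - 13)⁴ = -(-1591/64)⁴ = -1*6407383500961/16777216 = -6407383500961/16777216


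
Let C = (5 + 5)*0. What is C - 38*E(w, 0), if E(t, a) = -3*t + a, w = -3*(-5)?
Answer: 1710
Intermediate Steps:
C = 0 (C = 10*0 = 0)
w = 15
E(t, a) = a - 3*t
C - 38*E(w, 0) = 0 - 38*(0 - 3*15) = 0 - 38*(0 - 45) = 0 - 38*(-45) = 0 + 1710 = 1710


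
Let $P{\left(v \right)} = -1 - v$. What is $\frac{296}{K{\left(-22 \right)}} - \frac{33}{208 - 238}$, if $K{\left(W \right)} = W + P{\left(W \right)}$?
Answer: $- \frac{2949}{10} \approx -294.9$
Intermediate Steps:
$K{\left(W \right)} = -1$ ($K{\left(W \right)} = W - \left(1 + W\right) = -1$)
$\frac{296}{K{\left(-22 \right)}} - \frac{33}{208 - 238} = \frac{296}{-1} - \frac{33}{208 - 238} = 296 \left(-1\right) - \frac{33}{-30} = -296 - - \frac{11}{10} = -296 + \frac{11}{10} = - \frac{2949}{10}$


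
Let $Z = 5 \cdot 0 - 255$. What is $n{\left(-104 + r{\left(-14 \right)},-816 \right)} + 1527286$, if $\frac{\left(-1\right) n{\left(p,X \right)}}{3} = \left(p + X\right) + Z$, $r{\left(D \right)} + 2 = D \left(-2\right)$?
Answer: $1530733$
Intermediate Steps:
$r{\left(D \right)} = -2 - 2 D$ ($r{\left(D \right)} = -2 + D \left(-2\right) = -2 - 2 D$)
$Z = -255$ ($Z = 0 - 255 = -255$)
$n{\left(p,X \right)} = 765 - 3 X - 3 p$ ($n{\left(p,X \right)} = - 3 \left(\left(p + X\right) - 255\right) = - 3 \left(\left(X + p\right) - 255\right) = - 3 \left(-255 + X + p\right) = 765 - 3 X - 3 p$)
$n{\left(-104 + r{\left(-14 \right)},-816 \right)} + 1527286 = \left(765 - -2448 - 3 \left(-104 - -26\right)\right) + 1527286 = \left(765 + 2448 - 3 \left(-104 + \left(-2 + 28\right)\right)\right) + 1527286 = \left(765 + 2448 - 3 \left(-104 + 26\right)\right) + 1527286 = \left(765 + 2448 - -234\right) + 1527286 = \left(765 + 2448 + 234\right) + 1527286 = 3447 + 1527286 = 1530733$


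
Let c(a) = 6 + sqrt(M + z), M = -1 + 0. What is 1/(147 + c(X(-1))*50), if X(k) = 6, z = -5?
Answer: 149/71603 - 50*I*sqrt(6)/214809 ≈ 0.0020809 - 0.00057016*I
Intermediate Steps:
M = -1
c(a) = 6 + I*sqrt(6) (c(a) = 6 + sqrt(-1 - 5) = 6 + sqrt(-6) = 6 + I*sqrt(6))
1/(147 + c(X(-1))*50) = 1/(147 + (6 + I*sqrt(6))*50) = 1/(147 + (300 + 50*I*sqrt(6))) = 1/(447 + 50*I*sqrt(6))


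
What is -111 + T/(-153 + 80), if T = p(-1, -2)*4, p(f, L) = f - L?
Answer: -8107/73 ≈ -111.05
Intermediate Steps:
T = 4 (T = (-1 - 1*(-2))*4 = (-1 + 2)*4 = 1*4 = 4)
-111 + T/(-153 + 80) = -111 + 4/(-153 + 80) = -111 + 4/(-73) = -111 - 1/73*4 = -111 - 4/73 = -8107/73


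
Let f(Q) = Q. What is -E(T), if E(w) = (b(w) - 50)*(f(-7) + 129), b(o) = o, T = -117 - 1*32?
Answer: 24278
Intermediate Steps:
T = -149 (T = -117 - 32 = -149)
E(w) = -6100 + 122*w (E(w) = (w - 50)*(-7 + 129) = (-50 + w)*122 = -6100 + 122*w)
-E(T) = -(-6100 + 122*(-149)) = -(-6100 - 18178) = -1*(-24278) = 24278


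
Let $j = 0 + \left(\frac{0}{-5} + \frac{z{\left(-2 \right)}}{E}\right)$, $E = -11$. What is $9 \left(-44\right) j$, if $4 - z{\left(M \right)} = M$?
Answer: $216$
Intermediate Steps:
$z{\left(M \right)} = 4 - M$
$j = - \frac{6}{11}$ ($j = 0 + \left(\frac{0}{-5} + \frac{4 - -2}{-11}\right) = 0 + \left(0 \left(- \frac{1}{5}\right) + \left(4 + 2\right) \left(- \frac{1}{11}\right)\right) = 0 + \left(0 + 6 \left(- \frac{1}{11}\right)\right) = 0 + \left(0 - \frac{6}{11}\right) = 0 - \frac{6}{11} = - \frac{6}{11} \approx -0.54545$)
$9 \left(-44\right) j = 9 \left(-44\right) \left(- \frac{6}{11}\right) = \left(-396\right) \left(- \frac{6}{11}\right) = 216$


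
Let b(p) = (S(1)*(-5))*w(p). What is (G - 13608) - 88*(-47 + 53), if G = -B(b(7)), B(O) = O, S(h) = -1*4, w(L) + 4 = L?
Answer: -14196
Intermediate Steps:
w(L) = -4 + L
S(h) = -4
b(p) = -80 + 20*p (b(p) = (-4*(-5))*(-4 + p) = 20*(-4 + p) = -80 + 20*p)
G = -60 (G = -(-80 + 20*7) = -(-80 + 140) = -1*60 = -60)
(G - 13608) - 88*(-47 + 53) = (-60 - 13608) - 88*(-47 + 53) = -13668 - 88*6 = -13668 - 528 = -14196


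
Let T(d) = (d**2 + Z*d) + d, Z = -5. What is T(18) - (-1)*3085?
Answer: 3337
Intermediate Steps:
T(d) = d**2 - 4*d (T(d) = (d**2 - 5*d) + d = d**2 - 4*d)
T(18) - (-1)*3085 = 18*(-4 + 18) - (-1)*3085 = 18*14 - 1*(-3085) = 252 + 3085 = 3337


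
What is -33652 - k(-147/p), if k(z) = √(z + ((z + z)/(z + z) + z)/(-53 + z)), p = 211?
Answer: -33652 - I*√1003475309705/1195315 ≈ -33652.0 - 0.83805*I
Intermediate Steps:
k(z) = √(z + (1 + z)/(-53 + z)) (k(z) = √(z + ((2*z)/((2*z)) + z)/(-53 + z)) = √(z + ((2*z)*(1/(2*z)) + z)/(-53 + z)) = √(z + (1 + z)/(-53 + z)))
-33652 - k(-147/p) = -33652 - √((1 - 147/211 + (-147/211)*(-53 - 147/211))/(-53 - 147/211)) = -33652 - √((1 - 147*1/211 + (-147*1/211)*(-53 - 147*1/211))/(-53 - 147*1/211)) = -33652 - √((1 - 147/211 - 147*(-53 - 147/211)/211)/(-53 - 147/211)) = -33652 - √((1 - 147/211 - 147/211*(-11330/211))/(-11330/211)) = -33652 - √(-211*(1 - 147/211 + 1665510/44521)/11330) = -33652 - √(-211/11330*1679014/44521) = -33652 - √(-839507/1195315) = -33652 - I*√1003475309705/1195315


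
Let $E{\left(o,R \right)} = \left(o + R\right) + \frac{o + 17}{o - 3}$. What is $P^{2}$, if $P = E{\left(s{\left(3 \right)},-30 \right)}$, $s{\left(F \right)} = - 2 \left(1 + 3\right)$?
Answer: $\frac{182329}{121} \approx 1506.9$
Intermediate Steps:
$s{\left(F \right)} = -8$ ($s{\left(F \right)} = \left(-2\right) 4 = -8$)
$E{\left(o,R \right)} = R + o + \frac{17 + o}{-3 + o}$ ($E{\left(o,R \right)} = \left(R + o\right) + \frac{17 + o}{-3 + o} = R + o + \frac{17 + o}{-3 + o}$)
$P = - \frac{427}{11}$ ($P = \frac{17 + \left(-8\right)^{2} - -90 - -16 - -240}{-3 - 8} = \frac{17 + 64 + 90 + 16 + 240}{-11} = \left(- \frac{1}{11}\right) 427 = - \frac{427}{11} \approx -38.818$)
$P^{2} = \left(- \frac{427}{11}\right)^{2} = \frac{182329}{121}$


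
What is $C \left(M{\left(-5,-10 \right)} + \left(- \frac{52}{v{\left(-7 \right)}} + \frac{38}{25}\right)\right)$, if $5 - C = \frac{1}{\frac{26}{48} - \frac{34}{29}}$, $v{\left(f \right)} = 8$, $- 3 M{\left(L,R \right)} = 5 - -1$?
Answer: $- \frac{1008959}{21950} \approx -45.966$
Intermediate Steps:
$M{\left(L,R \right)} = -2$ ($M{\left(L,R \right)} = - \frac{5 - -1}{3} = - \frac{5 + 1}{3} = \left(- \frac{1}{3}\right) 6 = -2$)
$C = \frac{2891}{439}$ ($C = 5 - \frac{1}{\frac{26}{48} - \frac{34}{29}} = 5 - \frac{1}{26 \cdot \frac{1}{48} - \frac{34}{29}} = 5 - \frac{1}{\frac{13}{24} - \frac{34}{29}} = 5 - \frac{1}{- \frac{439}{696}} = 5 - - \frac{696}{439} = 5 + \frac{696}{439} = \frac{2891}{439} \approx 6.5854$)
$C \left(M{\left(-5,-10 \right)} + \left(- \frac{52}{v{\left(-7 \right)}} + \frac{38}{25}\right)\right) = \frac{2891 \left(-2 + \left(- \frac{52}{8} + \frac{38}{25}\right)\right)}{439} = \frac{2891 \left(-2 + \left(\left(-52\right) \frac{1}{8} + 38 \cdot \frac{1}{25}\right)\right)}{439} = \frac{2891 \left(-2 + \left(- \frac{13}{2} + \frac{38}{25}\right)\right)}{439} = \frac{2891 \left(-2 - \frac{249}{50}\right)}{439} = \frac{2891}{439} \left(- \frac{349}{50}\right) = - \frac{1008959}{21950}$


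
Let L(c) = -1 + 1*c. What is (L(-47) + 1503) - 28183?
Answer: -26728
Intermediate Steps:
L(c) = -1 + c
(L(-47) + 1503) - 28183 = ((-1 - 47) + 1503) - 28183 = (-48 + 1503) - 28183 = 1455 - 28183 = -26728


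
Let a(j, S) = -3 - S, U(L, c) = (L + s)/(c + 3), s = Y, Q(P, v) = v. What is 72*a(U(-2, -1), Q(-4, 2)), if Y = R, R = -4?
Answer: -360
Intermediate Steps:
Y = -4
s = -4
U(L, c) = (-4 + L)/(3 + c) (U(L, c) = (L - 4)/(c + 3) = (-4 + L)/(3 + c))
72*a(U(-2, -1), Q(-4, 2)) = 72*(-3 - 1*2) = 72*(-3 - 2) = 72*(-5) = -360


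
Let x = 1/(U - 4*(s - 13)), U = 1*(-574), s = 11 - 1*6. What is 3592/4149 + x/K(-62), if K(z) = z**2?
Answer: 7483741067/8644225752 ≈ 0.86575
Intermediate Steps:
s = 5 (s = 11 - 6 = 5)
U = -574
x = -1/542 (x = 1/(-574 - 4*(5 - 13)) = 1/(-574 - 4*(-8)) = 1/(-574 + 32) = 1/(-542) = -1/542 ≈ -0.0018450)
3592/4149 + x/K(-62) = 3592/4149 - 1/(542*((-62)**2)) = 3592*(1/4149) - 1/542/3844 = 3592/4149 - 1/542*1/3844 = 3592/4149 - 1/2083448 = 7483741067/8644225752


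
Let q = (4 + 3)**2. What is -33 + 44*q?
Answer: 2123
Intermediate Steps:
q = 49 (q = 7**2 = 49)
-33 + 44*q = -33 + 44*49 = -33 + 2156 = 2123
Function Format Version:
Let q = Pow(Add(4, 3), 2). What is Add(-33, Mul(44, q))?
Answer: 2123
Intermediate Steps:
q = 49 (q = Pow(7, 2) = 49)
Add(-33, Mul(44, q)) = Add(-33, Mul(44, 49)) = Add(-33, 2156) = 2123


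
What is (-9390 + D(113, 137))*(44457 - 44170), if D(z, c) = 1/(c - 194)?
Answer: -153611297/57 ≈ -2.6949e+6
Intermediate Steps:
D(z, c) = 1/(-194 + c)
(-9390 + D(113, 137))*(44457 - 44170) = (-9390 + 1/(-194 + 137))*(44457 - 44170) = (-9390 + 1/(-57))*287 = (-9390 - 1/57)*287 = -535231/57*287 = -153611297/57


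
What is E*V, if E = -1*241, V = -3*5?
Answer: 3615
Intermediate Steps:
V = -15
E = -241
E*V = -241*(-15) = 3615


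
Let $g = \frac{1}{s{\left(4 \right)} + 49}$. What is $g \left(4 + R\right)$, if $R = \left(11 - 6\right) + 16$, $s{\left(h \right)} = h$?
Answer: $\frac{25}{53} \approx 0.4717$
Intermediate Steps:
$R = 21$ ($R = 5 + 16 = 21$)
$g = \frac{1}{53}$ ($g = \frac{1}{4 + 49} = \frac{1}{53} \approx 0.018868$)
$g \left(4 + R\right) = \frac{4 + 21}{53} = \frac{1}{53} \cdot 25 = \frac{25}{53}$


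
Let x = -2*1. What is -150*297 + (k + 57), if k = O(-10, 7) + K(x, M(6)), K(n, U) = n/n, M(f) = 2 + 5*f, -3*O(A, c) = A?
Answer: -133466/3 ≈ -44489.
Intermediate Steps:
O(A, c) = -A/3
x = -2
K(n, U) = 1
k = 13/3 (k = -⅓*(-10) + 1 = 10/3 + 1 = 13/3 ≈ 4.3333)
-150*297 + (k + 57) = -150*297 + (13/3 + 57) = -44550 + 184/3 = -133466/3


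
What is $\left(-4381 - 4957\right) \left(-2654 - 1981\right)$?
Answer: $43281630$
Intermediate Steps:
$\left(-4381 - 4957\right) \left(-2654 - 1981\right) = \left(-9338\right) \left(-4635\right) = 43281630$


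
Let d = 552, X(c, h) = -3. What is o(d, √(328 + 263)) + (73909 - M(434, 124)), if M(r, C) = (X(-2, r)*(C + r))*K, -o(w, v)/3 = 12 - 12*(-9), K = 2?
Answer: 76897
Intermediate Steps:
o(w, v) = -360 (o(w, v) = -3*(12 - 12*(-9)) = -3*(12 + 108) = -3*120 = -360)
M(r, C) = -6*C - 6*r (M(r, C) = -3*(C + r)*2 = (-3*C - 3*r)*2 = -6*C - 6*r)
o(d, √(328 + 263)) + (73909 - M(434, 124)) = -360 + (73909 - (-6*124 - 6*434)) = -360 + (73909 - (-744 - 2604)) = -360 + (73909 - 1*(-3348)) = -360 + (73909 + 3348) = -360 + 77257 = 76897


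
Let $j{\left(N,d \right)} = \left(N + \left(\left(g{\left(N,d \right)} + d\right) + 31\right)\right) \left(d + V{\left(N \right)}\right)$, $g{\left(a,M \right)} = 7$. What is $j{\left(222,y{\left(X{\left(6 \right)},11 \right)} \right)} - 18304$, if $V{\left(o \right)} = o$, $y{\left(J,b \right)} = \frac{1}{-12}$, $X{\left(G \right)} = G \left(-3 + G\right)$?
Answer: $\frac{5670121}{144} \approx 39376.0$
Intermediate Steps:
$y{\left(J,b \right)} = - \frac{1}{12}$
$j{\left(N,d \right)} = \left(N + d\right) \left(38 + N + d\right)$ ($j{\left(N,d \right)} = \left(N + \left(\left(7 + d\right) + 31\right)\right) \left(d + N\right) = \left(N + \left(38 + d\right)\right) \left(N + d\right) = \left(38 + N + d\right) \left(N + d\right) = \left(N + d\right) \left(38 + N + d\right)$)
$j{\left(222,y{\left(X{\left(6 \right)},11 \right)} \right)} - 18304 = \left(222^{2} + \left(- \frac{1}{12}\right)^{2} + 38 \cdot 222 + 38 \left(- \frac{1}{12}\right) + 2 \cdot 222 \left(- \frac{1}{12}\right)\right) - 18304 = \left(49284 + \frac{1}{144} + 8436 - \frac{19}{6} - 37\right) - 18304 = \frac{8305897}{144} - 18304 = \frac{5670121}{144}$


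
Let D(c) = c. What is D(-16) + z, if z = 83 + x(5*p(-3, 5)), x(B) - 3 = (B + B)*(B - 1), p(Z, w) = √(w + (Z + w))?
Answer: 420 - 10*√7 ≈ 393.54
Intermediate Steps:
p(Z, w) = √(Z + 2*w)
x(B) = 3 + 2*B*(-1 + B) (x(B) = 3 + (B + B)*(B - 1) = 3 + (2*B)*(-1 + B) = 3 + 2*B*(-1 + B))
z = 436 - 10*√7 (z = 83 + (3 - 10*√(-3 + 2*5) + 2*(5*√(-3 + 2*5))²) = 83 + (3 - 10*√(-3 + 10) + 2*(5*√(-3 + 10))²) = 83 + (3 - 10*√7 + 2*(5*√7)²) = 83 + (3 - 10*√7 + 2*175) = 83 + (3 - 10*√7 + 350) = 83 + (353 - 10*√7) = 436 - 10*√7 ≈ 409.54)
D(-16) + z = -16 + (436 - 10*√7) = 420 - 10*√7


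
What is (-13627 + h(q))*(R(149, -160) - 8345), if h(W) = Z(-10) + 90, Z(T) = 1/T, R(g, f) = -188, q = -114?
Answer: 1155120743/10 ≈ 1.1551e+8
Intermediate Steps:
h(W) = 899/10 (h(W) = 1/(-10) + 90 = -⅒ + 90 = 899/10)
(-13627 + h(q))*(R(149, -160) - 8345) = (-13627 + 899/10)*(-188 - 8345) = -135371/10*(-8533) = 1155120743/10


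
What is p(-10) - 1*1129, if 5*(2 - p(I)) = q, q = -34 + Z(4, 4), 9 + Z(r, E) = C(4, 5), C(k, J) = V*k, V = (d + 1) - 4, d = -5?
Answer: -1112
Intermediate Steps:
V = -8 (V = (-5 + 1) - 4 = -4 - 4 = -8)
C(k, J) = -8*k
Z(r, E) = -41 (Z(r, E) = -9 - 8*4 = -9 - 32 = -41)
q = -75 (q = -34 - 41 = -75)
p(I) = 17 (p(I) = 2 - ⅕*(-75) = 2 + 15 = 17)
p(-10) - 1*1129 = 17 - 1*1129 = 17 - 1129 = -1112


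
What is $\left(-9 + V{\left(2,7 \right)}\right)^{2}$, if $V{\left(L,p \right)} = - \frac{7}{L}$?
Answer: $\frac{625}{4} \approx 156.25$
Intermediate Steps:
$\left(-9 + V{\left(2,7 \right)}\right)^{2} = \left(-9 - \frac{7}{2}\right)^{2} = \left(- \frac{25}{2}\right)^{2} = \frac{625}{4}$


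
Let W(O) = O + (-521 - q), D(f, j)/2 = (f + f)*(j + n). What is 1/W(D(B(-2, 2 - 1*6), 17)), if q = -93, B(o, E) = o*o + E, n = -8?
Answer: -1/428 ≈ -0.0023364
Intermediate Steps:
B(o, E) = E + o² (B(o, E) = o² + E = E + o²)
D(f, j) = 4*f*(-8 + j) (D(f, j) = 2*((f + f)*(j - 8)) = 2*((2*f)*(-8 + j)) = 2*(2*f*(-8 + j)) = 4*f*(-8 + j))
W(O) = -428 + O (W(O) = O + (-521 - 1*(-93)) = O + (-521 + 93) = O - 428 = -428 + O)
1/W(D(B(-2, 2 - 1*6), 17)) = 1/(-428 + 4*((2 - 1*6) + (-2)²)*(-8 + 17)) = 1/(-428 + 4*((2 - 6) + 4)*9) = 1/(-428 + 4*(-4 + 4)*9) = 1/(-428 + 4*0*9) = 1/(-428 + 0) = 1/(-428) = -1/428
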